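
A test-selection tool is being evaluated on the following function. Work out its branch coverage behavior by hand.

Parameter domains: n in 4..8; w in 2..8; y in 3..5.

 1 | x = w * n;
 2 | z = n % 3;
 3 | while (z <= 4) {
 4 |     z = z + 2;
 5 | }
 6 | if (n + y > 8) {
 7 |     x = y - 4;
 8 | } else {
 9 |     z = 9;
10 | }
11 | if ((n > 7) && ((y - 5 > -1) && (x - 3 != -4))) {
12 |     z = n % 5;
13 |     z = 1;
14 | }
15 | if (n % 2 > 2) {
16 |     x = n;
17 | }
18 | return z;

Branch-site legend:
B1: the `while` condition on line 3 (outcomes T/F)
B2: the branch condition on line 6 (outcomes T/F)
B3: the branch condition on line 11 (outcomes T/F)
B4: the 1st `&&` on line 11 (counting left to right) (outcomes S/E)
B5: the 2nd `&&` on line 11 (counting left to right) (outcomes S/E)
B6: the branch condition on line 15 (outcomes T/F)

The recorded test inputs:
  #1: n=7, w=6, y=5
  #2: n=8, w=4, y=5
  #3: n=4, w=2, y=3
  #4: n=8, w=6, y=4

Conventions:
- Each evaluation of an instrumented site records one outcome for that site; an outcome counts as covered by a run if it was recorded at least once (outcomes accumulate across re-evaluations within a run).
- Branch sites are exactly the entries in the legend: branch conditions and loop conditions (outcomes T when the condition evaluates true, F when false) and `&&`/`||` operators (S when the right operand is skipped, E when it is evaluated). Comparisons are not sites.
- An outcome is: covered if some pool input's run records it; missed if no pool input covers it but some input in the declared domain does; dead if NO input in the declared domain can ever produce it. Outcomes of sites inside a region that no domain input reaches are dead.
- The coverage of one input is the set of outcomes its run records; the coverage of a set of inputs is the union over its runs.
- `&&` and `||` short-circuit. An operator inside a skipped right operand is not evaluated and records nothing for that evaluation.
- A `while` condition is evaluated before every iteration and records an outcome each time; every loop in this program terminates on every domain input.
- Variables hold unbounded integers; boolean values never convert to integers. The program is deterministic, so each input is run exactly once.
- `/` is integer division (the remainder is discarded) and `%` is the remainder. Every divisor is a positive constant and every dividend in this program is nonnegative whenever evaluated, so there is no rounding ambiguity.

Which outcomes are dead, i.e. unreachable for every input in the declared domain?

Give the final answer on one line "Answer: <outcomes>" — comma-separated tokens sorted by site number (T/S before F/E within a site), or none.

running all 105 domain inputs and tallying outcomes:
  B6=T: no domain input ever produces it -> dead
  reachable outcomes have witnesses, e.g. B1=T (e.g. n=4, w=2, y=3), B1=F (e.g. n=4, w=2, y=3), B2=T (e.g. n=4, w=2, y=5), B2=F (e.g. n=4, w=2, y=3)

Answer: B6=T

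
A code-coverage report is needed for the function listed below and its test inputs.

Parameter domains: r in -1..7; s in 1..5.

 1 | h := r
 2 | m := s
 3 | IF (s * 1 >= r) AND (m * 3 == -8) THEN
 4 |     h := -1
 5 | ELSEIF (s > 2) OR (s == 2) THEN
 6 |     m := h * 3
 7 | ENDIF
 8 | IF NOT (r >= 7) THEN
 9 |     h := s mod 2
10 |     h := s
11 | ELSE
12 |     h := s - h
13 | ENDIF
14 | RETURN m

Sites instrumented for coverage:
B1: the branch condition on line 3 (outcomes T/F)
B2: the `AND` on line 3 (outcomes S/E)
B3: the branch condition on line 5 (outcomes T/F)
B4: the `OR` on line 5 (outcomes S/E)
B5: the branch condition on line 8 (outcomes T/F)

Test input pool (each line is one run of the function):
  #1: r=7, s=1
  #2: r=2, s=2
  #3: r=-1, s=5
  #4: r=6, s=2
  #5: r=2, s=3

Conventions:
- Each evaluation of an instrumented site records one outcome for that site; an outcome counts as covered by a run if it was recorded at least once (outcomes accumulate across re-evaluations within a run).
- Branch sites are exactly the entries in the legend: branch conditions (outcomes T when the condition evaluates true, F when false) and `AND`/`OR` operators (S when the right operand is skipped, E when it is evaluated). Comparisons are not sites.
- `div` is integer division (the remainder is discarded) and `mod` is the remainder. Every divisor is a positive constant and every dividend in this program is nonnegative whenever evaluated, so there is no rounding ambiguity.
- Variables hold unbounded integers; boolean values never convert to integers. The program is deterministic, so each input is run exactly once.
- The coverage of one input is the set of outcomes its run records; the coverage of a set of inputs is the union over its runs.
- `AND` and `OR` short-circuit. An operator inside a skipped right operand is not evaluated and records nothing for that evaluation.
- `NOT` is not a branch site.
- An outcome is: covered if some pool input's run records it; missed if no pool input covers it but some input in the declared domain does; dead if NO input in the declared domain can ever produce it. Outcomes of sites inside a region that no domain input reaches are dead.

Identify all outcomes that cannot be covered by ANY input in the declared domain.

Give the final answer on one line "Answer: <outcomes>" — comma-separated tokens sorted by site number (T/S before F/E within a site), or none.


exhaustive pass over the 45-input domain:
  B1=T: no domain input ever produces it -> dead
  reachable outcomes have witnesses, e.g. B1=F (e.g. r=-1, s=1), B2=S (e.g. r=2, s=1), B2=E (e.g. r=-1, s=1), B3=T (e.g. r=-1, s=2)
Answer: B1=T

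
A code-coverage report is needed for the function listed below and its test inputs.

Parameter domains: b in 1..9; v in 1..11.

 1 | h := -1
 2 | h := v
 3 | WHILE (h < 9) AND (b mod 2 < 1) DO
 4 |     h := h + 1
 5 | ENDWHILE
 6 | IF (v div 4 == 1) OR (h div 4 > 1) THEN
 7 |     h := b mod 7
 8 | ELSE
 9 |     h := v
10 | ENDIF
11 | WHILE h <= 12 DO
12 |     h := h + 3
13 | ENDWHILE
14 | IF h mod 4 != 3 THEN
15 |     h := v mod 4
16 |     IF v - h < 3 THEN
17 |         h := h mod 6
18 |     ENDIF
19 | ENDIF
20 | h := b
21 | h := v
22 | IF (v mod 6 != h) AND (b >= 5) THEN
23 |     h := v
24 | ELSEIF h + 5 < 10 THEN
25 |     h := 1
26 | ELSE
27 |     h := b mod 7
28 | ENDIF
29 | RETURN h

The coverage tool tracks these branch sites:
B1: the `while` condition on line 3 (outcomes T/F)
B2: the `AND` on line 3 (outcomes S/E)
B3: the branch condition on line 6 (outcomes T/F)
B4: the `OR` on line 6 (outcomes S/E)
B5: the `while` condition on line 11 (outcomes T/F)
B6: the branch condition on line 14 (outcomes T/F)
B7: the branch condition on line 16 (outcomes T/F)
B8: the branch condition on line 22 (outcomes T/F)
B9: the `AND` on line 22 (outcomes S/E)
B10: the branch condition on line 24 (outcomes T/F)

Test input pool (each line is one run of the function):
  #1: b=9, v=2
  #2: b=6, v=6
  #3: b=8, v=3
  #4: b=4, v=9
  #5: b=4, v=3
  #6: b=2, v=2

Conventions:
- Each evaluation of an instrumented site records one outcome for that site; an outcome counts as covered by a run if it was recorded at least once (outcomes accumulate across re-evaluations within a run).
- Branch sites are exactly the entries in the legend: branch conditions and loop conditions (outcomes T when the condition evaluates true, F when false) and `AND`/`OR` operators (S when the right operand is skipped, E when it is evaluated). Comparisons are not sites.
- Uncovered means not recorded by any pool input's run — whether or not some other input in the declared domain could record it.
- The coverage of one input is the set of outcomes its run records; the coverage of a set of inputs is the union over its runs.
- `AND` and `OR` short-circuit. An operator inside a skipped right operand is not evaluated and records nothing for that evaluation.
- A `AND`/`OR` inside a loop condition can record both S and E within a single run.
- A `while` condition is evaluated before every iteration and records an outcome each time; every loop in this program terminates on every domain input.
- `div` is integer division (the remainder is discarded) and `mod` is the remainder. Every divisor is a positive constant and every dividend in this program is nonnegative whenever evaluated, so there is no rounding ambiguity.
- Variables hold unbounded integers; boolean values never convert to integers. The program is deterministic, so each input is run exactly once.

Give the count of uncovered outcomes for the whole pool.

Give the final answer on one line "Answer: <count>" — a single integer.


input #1 (b=9, v=2): covers B1=F, B2=E, B3=F, B4=E, B5=T, B5=F, B6=T, B7=T, B8=F, B9=S, B10=T
input #2 (b=6, v=6): covers B1=T, B1=F, B2=S, B2=E, B3=T, B4=S, B5=T, B5=F, B6=F, B8=T, B9=E
input #3 (b=8, v=3): covers B1=T, B1=F, B2=S, B2=E, B3=T, B4=E, B5=T, B5=F, B6=T, B7=T, B8=F, B9=S, B10=T
input #4 (b=4, v=9): covers B1=F, B2=S, B3=T, B4=E, B5=T, B5=F, B6=T, B7=F, B8=F, B9=E, B10=F
input #5 (b=4, v=3): covers B1=T, B1=F, B2=S, B2=E, B3=T, B4=E, B5=T, B5=F, B6=T, B7=T, B8=F, B9=S, B10=T
input #6 (b=2, v=2): covers B1=T, B1=F, B2=S, B2=E, B3=T, B4=E, B5=T, B5=F, B6=T, B7=T, B8=F, B9=S, B10=T
union over the pool: B1=T, B1=F, B2=S, B2=E, B3=T, B3=F, B4=S, B4=E, B5=T, B5=F, B6=T, B6=F, B7=T, B7=F, B8=T, B8=F, B9=S, B9=E, B10=T, B10=F
uncovered (0 of 20): none
Answer: 0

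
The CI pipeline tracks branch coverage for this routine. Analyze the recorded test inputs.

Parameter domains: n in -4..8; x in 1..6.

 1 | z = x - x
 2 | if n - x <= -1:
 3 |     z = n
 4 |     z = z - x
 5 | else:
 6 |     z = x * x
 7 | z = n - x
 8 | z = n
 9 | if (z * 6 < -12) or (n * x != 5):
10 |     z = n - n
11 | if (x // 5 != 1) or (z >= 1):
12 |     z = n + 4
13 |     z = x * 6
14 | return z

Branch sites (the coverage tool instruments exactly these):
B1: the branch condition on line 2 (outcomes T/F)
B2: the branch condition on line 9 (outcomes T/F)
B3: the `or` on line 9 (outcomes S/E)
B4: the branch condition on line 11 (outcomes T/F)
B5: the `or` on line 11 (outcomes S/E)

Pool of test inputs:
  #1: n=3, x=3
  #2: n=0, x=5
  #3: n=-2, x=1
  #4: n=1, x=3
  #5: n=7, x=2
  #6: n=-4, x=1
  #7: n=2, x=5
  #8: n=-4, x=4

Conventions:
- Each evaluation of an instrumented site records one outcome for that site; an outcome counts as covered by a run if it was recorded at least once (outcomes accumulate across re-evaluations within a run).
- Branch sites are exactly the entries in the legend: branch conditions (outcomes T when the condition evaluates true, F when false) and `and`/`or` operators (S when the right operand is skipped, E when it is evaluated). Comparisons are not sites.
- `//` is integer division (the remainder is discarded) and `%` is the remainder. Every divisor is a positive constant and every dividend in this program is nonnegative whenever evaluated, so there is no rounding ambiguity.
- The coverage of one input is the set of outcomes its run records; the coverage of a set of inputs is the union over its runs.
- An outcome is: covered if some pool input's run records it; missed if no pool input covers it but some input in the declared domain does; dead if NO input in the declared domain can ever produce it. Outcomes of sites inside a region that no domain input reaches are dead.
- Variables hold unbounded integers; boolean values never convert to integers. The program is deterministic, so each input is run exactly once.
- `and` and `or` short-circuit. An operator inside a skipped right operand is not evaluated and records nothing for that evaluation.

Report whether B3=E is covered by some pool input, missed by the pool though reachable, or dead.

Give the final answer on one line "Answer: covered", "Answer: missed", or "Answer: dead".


B3=E is recorded by pool input(s) 1, 2, 3, 4, 5, 7 -> covered
Answer: covered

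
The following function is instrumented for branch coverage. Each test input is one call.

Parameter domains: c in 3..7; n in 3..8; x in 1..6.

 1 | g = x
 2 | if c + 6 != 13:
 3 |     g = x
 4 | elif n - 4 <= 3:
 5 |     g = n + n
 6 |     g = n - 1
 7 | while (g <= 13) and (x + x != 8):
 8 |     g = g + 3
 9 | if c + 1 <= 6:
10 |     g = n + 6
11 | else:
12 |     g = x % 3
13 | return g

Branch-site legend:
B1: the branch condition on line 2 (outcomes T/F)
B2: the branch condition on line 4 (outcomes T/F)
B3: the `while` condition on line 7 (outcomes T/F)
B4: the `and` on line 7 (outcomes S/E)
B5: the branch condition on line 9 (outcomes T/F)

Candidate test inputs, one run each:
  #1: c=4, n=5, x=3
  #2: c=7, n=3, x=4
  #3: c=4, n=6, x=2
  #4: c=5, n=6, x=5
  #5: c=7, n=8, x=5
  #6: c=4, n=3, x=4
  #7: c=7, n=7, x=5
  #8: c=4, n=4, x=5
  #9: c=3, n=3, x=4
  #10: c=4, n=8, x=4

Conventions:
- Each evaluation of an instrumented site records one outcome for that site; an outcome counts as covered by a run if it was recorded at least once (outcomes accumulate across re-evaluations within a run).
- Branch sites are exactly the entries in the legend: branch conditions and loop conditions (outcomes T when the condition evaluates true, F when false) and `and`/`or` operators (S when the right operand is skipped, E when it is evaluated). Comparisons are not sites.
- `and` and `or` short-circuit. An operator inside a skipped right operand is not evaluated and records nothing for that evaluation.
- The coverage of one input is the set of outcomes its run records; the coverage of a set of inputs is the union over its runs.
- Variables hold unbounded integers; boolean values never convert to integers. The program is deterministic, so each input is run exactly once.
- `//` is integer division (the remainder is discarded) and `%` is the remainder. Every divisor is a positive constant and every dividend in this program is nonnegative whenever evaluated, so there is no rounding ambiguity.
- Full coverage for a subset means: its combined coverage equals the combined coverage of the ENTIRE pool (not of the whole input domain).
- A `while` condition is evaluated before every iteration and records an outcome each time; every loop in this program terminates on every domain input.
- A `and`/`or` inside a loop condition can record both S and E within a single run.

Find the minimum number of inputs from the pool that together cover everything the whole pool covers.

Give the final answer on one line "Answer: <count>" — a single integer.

input #1, c=4, n=5, x=3: outcomes B1=T, B3=T, B3=F, B4=S, B4=E, B5=T
input #2, c=7, n=3, x=4: outcomes B1=F, B2=T, B3=F, B4=E, B5=F
input #3, c=4, n=6, x=2: outcomes B1=T, B3=T, B3=F, B4=S, B4=E, B5=T
input #4, c=5, n=6, x=5: outcomes B1=T, B3=T, B3=F, B4=S, B4=E, B5=T
input #5, c=7, n=8, x=5: outcomes B1=F, B2=F, B3=T, B3=F, B4=S, B4=E, B5=F
input #6, c=4, n=3, x=4: outcomes B1=T, B3=F, B4=E, B5=T
input #7, c=7, n=7, x=5: outcomes B1=F, B2=T, B3=T, B3=F, B4=S, B4=E, B5=F
input #8, c=4, n=4, x=5: outcomes B1=T, B3=T, B3=F, B4=S, B4=E, B5=T
input #9, c=3, n=3, x=4: outcomes B1=T, B3=F, B4=E, B5=T
input #10, c=4, n=8, x=4: outcomes B1=T, B3=F, B4=E, B5=T
pool-wide coverage (10 outcomes): B1=T, B1=F, B2=T, B2=F, B3=T, B3=F, B4=S, B4=E, B5=T, B5=F
size 1 is not enough: best union over all size-1 subsets is 7/10
size 2 is not enough: best union over all size-2 subsets is 9/10
the canonical winner is {1, 2, 5}: size 3, full 10-outcome coverage, earliest index list among size-3 covers

Answer: 3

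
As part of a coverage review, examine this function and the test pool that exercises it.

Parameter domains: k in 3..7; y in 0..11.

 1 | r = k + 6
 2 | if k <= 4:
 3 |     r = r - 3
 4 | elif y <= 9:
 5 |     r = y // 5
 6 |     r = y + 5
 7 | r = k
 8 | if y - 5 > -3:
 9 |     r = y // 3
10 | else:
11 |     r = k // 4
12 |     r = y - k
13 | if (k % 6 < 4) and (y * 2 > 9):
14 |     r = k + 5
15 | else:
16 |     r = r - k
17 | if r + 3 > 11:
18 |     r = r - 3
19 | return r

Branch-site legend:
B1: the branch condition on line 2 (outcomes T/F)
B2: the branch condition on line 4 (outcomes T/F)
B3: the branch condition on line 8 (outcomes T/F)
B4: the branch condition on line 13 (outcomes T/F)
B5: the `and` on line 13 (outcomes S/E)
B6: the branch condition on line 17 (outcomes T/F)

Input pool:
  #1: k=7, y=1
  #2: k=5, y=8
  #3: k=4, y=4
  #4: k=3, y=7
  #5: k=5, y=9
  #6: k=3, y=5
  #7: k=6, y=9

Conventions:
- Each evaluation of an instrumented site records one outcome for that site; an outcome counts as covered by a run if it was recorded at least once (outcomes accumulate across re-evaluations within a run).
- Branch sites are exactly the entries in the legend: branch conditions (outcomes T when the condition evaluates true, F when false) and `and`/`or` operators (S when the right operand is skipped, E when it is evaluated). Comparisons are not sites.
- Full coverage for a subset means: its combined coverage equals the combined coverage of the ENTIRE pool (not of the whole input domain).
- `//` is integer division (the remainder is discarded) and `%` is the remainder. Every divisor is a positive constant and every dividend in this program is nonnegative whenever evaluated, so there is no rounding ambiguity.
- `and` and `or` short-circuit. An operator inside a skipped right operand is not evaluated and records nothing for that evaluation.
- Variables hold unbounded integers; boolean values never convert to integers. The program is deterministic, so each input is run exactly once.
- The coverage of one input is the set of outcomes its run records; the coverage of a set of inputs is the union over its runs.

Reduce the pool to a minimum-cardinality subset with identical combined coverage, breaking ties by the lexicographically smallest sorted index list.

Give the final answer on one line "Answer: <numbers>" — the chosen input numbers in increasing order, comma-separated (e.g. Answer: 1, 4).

test 1 (k=7, y=1) hits B1=F, B2=T, B3=F, B4=F, B5=E, B6=F
test 2 (k=5, y=8) hits B1=F, B2=T, B3=T, B4=F, B5=S, B6=F
test 3 (k=4, y=4) hits B1=T, B3=T, B4=F, B5=S, B6=F
test 4 (k=3, y=7) hits B1=T, B3=T, B4=T, B5=E, B6=F
test 5 (k=5, y=9) hits B1=F, B2=T, B3=T, B4=F, B5=S, B6=F
test 6 (k=3, y=5) hits B1=T, B3=T, B4=T, B5=E, B6=F
test 7 (k=6, y=9) hits B1=F, B2=T, B3=T, B4=T, B5=E, B6=T
union over all inputs: B1=T, B1=F, B2=T, B3=T, B3=F, B4=T, B4=F, B5=S, B5=E, B6=T, B6=F (11 outcomes)
size 1 is not enough: best union over all size-1 subsets is 6/11
size 2 is not enough: best union over all size-2 subsets is 10/11
size 3: inputs {1, 3, 7} cover all 11 outcomes, and no lexicographically smaller subset of this size does

Answer: 1, 3, 7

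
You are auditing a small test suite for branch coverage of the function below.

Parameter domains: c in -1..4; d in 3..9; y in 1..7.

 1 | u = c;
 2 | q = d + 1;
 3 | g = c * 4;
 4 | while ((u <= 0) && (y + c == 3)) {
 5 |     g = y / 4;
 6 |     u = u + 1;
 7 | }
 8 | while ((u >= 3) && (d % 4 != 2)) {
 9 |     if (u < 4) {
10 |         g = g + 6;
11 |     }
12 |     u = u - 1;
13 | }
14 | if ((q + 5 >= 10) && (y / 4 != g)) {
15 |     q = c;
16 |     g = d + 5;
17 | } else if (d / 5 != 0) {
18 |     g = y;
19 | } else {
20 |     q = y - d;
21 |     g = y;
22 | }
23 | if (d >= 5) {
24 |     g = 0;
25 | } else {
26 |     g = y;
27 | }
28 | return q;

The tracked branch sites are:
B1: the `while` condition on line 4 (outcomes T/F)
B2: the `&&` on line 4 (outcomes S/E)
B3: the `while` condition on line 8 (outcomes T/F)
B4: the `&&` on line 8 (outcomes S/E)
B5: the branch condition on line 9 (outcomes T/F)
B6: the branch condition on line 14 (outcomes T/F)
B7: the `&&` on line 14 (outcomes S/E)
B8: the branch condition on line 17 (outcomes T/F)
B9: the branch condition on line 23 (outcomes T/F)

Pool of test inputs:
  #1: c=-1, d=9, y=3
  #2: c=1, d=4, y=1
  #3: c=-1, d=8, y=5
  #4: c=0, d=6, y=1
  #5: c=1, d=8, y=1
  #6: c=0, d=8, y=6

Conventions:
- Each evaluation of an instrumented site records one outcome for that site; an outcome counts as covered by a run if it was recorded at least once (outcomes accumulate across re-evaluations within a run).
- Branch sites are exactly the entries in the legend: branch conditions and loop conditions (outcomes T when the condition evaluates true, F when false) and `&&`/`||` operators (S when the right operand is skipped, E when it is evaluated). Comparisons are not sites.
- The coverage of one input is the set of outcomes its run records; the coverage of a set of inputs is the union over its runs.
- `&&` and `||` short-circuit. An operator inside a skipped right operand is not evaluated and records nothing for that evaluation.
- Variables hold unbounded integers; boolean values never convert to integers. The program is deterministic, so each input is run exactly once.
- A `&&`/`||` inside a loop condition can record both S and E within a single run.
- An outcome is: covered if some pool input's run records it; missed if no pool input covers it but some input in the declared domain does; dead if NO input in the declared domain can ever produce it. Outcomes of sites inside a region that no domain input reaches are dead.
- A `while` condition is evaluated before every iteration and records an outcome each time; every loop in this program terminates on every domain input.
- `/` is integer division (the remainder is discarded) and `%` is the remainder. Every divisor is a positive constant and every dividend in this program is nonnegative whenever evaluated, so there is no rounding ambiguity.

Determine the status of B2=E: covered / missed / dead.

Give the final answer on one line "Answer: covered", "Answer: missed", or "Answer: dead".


B2=E is recorded by pool input(s) 1, 3, 4, 6 -> covered
Answer: covered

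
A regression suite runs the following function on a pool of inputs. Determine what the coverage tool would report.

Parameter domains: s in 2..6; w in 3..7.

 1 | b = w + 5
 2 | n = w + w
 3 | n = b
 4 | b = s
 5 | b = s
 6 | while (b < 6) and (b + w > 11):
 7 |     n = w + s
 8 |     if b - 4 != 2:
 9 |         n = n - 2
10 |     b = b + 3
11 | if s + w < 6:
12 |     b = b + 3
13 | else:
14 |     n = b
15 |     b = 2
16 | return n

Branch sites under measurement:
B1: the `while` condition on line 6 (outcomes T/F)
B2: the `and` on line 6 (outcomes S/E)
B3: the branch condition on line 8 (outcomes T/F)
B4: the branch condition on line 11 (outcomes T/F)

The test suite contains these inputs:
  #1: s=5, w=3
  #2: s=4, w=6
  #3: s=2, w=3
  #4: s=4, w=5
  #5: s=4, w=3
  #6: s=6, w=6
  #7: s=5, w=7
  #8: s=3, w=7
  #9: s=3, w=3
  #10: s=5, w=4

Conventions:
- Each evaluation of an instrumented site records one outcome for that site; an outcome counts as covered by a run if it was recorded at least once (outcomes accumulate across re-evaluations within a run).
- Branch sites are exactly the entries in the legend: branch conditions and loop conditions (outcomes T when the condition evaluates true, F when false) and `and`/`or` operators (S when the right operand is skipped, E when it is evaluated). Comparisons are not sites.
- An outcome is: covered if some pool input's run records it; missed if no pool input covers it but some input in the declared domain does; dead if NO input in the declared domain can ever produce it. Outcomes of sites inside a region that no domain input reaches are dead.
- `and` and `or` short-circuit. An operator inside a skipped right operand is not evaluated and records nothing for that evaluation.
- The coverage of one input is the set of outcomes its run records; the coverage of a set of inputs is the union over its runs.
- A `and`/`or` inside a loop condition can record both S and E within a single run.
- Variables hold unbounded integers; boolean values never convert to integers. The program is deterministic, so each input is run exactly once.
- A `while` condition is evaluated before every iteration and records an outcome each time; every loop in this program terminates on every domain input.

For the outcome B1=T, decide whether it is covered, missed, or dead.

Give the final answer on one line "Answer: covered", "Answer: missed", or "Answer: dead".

B1=T is recorded by pool input(s) 7 -> covered

Answer: covered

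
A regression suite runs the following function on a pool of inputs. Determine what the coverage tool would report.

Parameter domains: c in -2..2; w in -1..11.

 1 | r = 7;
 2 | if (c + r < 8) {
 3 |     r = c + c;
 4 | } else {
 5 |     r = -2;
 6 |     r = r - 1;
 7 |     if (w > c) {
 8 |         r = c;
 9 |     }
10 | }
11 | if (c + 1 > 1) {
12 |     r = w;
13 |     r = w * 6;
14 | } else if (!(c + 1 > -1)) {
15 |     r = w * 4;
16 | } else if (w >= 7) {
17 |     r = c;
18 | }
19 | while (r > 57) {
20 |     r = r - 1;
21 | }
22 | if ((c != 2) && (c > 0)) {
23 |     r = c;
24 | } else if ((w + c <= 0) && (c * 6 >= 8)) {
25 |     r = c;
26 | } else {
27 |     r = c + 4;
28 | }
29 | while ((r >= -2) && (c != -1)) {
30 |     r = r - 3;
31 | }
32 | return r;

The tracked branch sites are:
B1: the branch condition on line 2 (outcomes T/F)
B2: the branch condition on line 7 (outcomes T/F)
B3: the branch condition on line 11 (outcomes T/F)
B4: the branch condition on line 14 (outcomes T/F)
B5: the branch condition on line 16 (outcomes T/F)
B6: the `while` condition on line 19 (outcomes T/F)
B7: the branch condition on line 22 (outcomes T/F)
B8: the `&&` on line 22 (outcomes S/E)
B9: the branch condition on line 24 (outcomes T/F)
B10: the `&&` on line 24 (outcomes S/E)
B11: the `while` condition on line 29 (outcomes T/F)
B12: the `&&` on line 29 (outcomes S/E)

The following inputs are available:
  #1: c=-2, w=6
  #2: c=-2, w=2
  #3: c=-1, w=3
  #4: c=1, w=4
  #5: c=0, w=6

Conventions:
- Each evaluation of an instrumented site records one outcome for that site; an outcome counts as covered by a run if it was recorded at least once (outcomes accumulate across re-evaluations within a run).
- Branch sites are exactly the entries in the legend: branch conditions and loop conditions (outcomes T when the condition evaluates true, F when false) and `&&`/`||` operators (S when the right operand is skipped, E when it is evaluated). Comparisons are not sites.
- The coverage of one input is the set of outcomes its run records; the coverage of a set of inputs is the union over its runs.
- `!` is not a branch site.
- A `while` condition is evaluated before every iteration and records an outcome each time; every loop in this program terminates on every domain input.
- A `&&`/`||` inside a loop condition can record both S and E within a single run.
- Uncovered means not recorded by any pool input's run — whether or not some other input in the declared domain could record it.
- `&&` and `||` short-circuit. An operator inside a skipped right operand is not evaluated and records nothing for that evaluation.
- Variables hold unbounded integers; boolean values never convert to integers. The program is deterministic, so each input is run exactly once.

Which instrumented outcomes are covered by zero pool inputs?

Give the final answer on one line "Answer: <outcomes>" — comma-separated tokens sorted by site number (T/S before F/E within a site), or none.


input #1 (c=-2, w=6): covers B1=T, B3=F, B4=T, B6=F, B7=F, B8=E, B9=F, B10=S, B11=T, B11=F, B12=S, B12=E
input #2 (c=-2, w=2): covers B1=T, B3=F, B4=T, B6=F, B7=F, B8=E, B9=F, B10=E, B11=T, B11=F, B12=S, B12=E
input #3 (c=-1, w=3): covers B1=T, B3=F, B4=F, B5=F, B6=F, B7=F, B8=E, B9=F, B10=S, B11=F, B12=E
input #4 (c=1, w=4): covers B1=F, B2=T, B3=T, B6=F, B7=T, B8=E, B11=T, B11=F, B12=S, B12=E
input #5 (c=0, w=6): covers B1=T, B3=F, B4=F, B5=F, B6=F, B7=F, B8=E, B9=F, B10=S, B11=T, B11=F, B12=S, B12=E
union over the pool: B1=T, B1=F, B2=T, B3=T, B3=F, B4=T, B4=F, B5=F, B6=F, B7=T, B7=F, B8=E, B9=F, B10=S, B10=E, B11=T, B11=F, B12=S, B12=E
uncovered (5 of 24): B2=F, B5=T, B6=T, B8=S, B9=T
Answer: B2=F, B5=T, B6=T, B8=S, B9=T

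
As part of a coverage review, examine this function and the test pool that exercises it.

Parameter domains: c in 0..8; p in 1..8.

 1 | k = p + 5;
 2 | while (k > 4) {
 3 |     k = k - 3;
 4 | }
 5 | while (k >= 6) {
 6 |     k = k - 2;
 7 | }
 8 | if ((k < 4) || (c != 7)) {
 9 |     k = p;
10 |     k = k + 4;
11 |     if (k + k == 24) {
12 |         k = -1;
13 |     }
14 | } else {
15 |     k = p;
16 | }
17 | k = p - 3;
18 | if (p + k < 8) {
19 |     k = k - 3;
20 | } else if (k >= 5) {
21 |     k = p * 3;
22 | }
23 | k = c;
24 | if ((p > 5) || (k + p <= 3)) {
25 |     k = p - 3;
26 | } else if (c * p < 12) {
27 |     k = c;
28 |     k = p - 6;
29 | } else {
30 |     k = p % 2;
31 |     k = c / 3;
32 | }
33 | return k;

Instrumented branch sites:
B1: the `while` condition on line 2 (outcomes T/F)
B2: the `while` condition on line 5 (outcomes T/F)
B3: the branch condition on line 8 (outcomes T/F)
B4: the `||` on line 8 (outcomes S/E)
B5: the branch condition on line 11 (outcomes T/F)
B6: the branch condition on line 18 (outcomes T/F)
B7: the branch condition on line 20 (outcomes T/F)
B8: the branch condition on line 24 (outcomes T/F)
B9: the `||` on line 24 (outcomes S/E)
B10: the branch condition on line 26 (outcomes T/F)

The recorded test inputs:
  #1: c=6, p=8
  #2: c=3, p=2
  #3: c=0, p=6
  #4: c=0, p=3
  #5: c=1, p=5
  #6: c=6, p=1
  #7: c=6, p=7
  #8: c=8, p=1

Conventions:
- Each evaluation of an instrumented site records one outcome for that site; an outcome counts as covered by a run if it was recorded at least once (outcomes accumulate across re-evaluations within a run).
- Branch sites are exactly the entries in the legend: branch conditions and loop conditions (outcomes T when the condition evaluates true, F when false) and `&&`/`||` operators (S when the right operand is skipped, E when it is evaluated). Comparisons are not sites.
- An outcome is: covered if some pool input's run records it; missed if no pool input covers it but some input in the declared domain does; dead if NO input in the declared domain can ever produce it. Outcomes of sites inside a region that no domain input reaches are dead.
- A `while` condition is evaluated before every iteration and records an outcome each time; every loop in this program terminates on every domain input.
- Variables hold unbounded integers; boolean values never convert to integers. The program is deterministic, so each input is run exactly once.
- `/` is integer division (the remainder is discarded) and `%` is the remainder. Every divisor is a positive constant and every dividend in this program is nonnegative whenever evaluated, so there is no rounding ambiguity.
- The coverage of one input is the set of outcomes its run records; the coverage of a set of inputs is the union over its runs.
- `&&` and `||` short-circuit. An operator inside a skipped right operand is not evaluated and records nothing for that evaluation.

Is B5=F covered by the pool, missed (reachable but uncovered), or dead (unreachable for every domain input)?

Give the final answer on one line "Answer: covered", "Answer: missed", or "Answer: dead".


B5=F is recorded by pool input(s) 2, 3, 4, 5, 6, 7, 8 -> covered
Answer: covered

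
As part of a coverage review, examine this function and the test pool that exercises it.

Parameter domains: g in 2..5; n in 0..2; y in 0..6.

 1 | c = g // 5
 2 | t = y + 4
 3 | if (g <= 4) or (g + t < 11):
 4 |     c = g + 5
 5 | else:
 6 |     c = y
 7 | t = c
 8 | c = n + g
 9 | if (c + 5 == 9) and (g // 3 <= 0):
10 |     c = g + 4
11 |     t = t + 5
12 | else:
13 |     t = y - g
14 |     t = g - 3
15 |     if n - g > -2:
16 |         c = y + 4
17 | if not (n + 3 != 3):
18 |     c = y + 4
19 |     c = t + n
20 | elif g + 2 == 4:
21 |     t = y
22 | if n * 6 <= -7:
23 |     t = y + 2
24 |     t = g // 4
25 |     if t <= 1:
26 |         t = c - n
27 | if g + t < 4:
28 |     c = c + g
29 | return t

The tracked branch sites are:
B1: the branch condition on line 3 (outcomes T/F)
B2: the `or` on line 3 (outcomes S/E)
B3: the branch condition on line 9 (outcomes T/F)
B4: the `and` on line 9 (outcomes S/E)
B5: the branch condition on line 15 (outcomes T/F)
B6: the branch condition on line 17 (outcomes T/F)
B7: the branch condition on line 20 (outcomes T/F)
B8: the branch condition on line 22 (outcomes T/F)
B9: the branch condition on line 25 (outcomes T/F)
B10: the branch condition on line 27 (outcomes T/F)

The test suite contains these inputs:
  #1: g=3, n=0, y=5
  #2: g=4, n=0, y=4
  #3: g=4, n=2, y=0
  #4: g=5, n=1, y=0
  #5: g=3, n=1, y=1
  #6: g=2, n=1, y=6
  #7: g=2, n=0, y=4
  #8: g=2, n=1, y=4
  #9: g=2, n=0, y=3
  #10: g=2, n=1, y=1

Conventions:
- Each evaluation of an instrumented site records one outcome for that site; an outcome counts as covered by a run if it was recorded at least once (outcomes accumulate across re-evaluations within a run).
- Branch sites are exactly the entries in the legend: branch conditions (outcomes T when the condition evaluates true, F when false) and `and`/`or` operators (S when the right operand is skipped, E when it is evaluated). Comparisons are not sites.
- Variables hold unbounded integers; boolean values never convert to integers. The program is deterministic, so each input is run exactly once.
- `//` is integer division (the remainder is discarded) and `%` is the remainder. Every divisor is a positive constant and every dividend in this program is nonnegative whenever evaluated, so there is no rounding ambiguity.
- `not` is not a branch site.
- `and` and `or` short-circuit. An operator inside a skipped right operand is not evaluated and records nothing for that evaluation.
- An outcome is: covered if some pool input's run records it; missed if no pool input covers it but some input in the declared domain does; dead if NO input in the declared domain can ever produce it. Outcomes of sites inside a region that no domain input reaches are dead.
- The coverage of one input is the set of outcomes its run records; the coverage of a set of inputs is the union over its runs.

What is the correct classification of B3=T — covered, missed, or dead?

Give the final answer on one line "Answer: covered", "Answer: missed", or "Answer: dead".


no pool input records B3=T
but domain input (g=2, n=2, y=0) does record it -> reachable, so missed
Answer: missed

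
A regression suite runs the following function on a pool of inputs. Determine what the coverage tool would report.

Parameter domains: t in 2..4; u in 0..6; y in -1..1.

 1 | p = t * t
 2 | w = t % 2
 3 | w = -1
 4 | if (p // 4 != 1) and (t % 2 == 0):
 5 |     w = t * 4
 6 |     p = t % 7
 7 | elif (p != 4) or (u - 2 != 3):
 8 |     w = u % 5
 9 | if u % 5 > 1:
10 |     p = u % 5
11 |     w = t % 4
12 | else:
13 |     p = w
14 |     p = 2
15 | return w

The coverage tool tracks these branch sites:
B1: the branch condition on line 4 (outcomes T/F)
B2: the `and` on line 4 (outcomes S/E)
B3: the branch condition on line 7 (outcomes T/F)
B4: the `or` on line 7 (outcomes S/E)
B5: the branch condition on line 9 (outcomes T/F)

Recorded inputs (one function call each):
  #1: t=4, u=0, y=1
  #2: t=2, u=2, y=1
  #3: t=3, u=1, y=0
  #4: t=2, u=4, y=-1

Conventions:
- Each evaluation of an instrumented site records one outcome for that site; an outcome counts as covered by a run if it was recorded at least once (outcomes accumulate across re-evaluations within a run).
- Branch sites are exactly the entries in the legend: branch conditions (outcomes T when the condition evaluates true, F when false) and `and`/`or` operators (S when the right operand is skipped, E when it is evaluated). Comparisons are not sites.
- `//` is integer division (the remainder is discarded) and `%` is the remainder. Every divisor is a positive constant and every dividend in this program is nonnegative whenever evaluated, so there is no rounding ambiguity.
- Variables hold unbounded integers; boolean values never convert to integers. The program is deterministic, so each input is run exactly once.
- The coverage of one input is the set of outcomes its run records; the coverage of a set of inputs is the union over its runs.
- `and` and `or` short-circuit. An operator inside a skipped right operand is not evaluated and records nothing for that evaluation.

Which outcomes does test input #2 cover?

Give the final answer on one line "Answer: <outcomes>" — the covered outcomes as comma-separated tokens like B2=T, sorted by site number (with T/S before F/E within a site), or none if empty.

Simulating input #2 (t=2, u=2, y=1) step by step:
  B2->S, B1->F, B4->E, B3->T, B5->T
deduplicating events, the covered set is: B1=F, B2=S, B3=T, B4=E, B5=T

Answer: B1=F, B2=S, B3=T, B4=E, B5=T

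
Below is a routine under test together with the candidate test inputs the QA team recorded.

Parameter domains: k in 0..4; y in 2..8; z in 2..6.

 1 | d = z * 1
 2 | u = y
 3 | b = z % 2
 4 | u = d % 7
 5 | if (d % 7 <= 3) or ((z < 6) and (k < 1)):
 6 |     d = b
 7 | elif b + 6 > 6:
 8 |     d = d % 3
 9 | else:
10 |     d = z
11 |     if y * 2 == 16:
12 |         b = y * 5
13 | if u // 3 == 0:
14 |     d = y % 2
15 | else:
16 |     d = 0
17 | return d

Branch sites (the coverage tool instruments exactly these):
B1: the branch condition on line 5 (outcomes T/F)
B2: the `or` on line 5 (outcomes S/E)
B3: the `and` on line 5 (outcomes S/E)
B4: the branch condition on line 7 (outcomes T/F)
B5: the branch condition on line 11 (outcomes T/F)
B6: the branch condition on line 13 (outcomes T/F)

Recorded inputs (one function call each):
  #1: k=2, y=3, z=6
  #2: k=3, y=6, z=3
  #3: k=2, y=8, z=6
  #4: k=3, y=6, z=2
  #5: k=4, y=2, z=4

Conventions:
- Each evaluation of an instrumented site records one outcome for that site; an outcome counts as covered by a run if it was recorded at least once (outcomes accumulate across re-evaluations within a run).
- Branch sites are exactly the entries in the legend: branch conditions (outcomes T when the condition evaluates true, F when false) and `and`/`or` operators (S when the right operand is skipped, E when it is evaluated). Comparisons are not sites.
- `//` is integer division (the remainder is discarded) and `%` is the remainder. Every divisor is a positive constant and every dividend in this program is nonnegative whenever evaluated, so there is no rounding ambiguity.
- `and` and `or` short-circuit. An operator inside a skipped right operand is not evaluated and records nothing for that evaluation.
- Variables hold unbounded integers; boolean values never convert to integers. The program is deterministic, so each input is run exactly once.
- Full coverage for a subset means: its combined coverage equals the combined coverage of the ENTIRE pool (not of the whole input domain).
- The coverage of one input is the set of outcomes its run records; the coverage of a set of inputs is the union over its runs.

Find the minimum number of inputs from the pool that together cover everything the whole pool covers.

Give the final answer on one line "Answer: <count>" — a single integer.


test 1 (k=2, y=3, z=6) fires B2->E, B3->S, B1->F, B4->F, B5->F, B6->F; hits B1=F, B2=E, B3=S, B4=F, B5=F, B6=F
test 2 (k=3, y=6, z=3) fires B2->S, B1->T, B6->F; hits B1=T, B2=S, B6=F
test 3 (k=2, y=8, z=6) fires B2->E, B3->S, B1->F, B4->F, B5->T, B6->F; hits B1=F, B2=E, B3=S, B4=F, B5=T, B6=F
test 4 (k=3, y=6, z=2) fires B2->S, B1->T, B6->T; hits B1=T, B2=S, B6=T
test 5 (k=4, y=2, z=4) fires B2->E, B3->E, B1->F, B4->F, B5->F, B6->F; hits B1=F, B2=E, B3=E, B4=F, B5=F, B6=F
pool-wide coverage (11 outcomes): B1=T, B1=F, B2=S, B2=E, B3=S, B3=E, B4=F, B5=T, B5=F, B6=T, B6=F
no size-1 subset reaches all 11 outcomes (best union: 6/11)
no size-2 subset reaches all 11 outcomes (best union: 9/11)
size 3: inputs {3, 4, 5} cover all 11 outcomes, and no lexicographically smaller subset of this size does
Answer: 3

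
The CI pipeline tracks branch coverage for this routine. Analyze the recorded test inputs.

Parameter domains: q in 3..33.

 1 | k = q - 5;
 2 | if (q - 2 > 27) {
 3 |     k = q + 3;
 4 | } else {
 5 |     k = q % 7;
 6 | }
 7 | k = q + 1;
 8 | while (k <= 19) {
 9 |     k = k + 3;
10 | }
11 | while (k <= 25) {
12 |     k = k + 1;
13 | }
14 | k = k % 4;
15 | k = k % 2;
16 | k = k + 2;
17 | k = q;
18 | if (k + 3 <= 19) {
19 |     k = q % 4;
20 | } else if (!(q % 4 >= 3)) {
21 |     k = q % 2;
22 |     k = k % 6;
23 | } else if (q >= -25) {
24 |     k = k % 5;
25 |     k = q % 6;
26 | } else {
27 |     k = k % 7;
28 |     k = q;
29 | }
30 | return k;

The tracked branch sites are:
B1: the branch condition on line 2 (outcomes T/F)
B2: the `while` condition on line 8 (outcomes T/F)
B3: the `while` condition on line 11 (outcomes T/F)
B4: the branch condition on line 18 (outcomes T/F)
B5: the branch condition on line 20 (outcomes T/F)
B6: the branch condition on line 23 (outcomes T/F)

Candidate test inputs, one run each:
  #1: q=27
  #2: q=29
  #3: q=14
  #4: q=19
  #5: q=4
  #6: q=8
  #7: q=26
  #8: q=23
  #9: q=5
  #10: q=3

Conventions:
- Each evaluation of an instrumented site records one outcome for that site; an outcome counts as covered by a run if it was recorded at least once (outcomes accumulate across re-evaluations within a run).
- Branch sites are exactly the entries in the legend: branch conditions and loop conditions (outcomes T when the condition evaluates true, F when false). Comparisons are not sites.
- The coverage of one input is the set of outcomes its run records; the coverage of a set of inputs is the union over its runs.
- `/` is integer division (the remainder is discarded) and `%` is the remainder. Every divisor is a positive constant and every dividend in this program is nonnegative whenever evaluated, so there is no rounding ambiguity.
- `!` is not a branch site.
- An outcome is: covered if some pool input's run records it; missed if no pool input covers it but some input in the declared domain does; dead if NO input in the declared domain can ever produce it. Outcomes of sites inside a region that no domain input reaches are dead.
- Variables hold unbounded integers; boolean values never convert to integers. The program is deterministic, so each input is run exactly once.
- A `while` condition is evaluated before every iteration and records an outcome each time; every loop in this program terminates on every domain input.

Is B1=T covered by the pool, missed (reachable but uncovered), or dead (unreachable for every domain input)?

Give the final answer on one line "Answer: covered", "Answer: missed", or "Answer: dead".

no pool input records B1=T
but domain input (q=30) does record it -> reachable, so missed

Answer: missed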